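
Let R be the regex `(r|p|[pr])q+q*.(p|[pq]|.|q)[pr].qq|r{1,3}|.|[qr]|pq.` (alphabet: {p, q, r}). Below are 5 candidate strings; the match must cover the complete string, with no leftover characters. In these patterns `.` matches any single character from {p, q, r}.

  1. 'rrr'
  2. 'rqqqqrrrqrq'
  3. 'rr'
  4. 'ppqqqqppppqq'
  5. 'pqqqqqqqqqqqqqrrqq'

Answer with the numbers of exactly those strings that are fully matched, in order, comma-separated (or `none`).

1. 'rrr' → match
2. 'rqqqqrrrqrq' → no match
3. 'rr' → match
4. 'ppqqqqppppqq' → no match
5 → match

1, 3, 5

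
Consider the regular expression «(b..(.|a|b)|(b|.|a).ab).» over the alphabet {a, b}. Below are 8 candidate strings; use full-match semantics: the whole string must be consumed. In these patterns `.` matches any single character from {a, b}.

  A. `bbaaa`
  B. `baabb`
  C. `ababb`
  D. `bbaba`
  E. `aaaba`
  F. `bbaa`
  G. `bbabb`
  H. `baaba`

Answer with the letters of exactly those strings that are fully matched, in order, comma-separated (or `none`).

A → match
B → match
C → match
D → match
E → match
F → no match
G → match
H → match

A, B, C, D, E, G, H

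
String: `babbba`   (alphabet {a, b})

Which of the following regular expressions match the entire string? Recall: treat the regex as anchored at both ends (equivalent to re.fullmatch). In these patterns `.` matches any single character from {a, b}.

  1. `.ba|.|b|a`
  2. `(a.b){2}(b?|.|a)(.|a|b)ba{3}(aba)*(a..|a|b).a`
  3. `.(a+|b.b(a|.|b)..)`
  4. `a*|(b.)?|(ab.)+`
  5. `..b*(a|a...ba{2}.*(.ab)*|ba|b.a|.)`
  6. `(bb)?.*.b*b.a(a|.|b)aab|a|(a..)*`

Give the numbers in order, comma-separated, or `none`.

1 → no match
2 → no match — must start with `a`
3 → no match
4 → no match
5 → match
6 → no match

5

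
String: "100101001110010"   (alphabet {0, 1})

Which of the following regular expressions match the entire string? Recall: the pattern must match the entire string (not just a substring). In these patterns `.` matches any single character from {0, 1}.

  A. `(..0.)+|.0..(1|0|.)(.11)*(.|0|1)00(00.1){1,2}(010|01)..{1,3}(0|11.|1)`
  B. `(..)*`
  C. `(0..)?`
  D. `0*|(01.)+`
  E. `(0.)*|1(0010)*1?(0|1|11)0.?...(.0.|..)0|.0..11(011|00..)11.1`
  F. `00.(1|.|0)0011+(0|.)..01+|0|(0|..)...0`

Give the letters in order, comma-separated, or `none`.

A → no match
B → no match
C → no match
D → no match
E → match
F → no match

E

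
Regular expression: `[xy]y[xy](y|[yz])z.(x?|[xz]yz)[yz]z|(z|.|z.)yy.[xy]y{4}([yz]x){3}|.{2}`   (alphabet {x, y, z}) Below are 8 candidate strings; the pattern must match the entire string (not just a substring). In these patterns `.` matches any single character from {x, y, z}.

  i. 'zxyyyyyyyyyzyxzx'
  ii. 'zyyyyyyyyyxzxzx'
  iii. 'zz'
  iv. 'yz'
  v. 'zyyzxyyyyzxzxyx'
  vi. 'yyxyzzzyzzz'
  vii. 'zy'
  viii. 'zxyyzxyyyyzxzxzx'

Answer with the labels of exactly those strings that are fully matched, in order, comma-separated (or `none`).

ii, iii, iv, v, vi, vii, viii

i → no match
ii → match
iii → match
iv → match
v → match
vi → match
vii → match
viii → match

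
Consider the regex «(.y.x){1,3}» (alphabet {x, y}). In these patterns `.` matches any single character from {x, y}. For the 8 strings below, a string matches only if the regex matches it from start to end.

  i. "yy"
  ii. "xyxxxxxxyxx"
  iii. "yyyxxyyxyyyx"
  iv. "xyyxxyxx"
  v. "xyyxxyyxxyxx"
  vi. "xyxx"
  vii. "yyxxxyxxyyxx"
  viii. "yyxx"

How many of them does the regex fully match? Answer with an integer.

6

i. "yy" → no match — must end with "x"
ii. "xyxxxxxxyxx" → no match
iii. "yyyxxyyxyyyx" → match
iv. "xyyxxyxx" → match
v. "xyyxxyyxxyxx" → match
vi. "xyxx" → match
vii. "yyxxxyxxyyxx" → match
viii. "yyxx" → match
Total matched: 6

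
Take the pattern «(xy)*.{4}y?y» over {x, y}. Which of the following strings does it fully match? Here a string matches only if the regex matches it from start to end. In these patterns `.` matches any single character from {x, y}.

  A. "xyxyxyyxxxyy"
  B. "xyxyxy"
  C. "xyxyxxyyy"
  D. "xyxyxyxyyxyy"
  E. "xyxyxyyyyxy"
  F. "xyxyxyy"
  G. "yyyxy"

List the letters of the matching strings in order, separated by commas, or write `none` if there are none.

A, C, D, E, F, G

A → match
B → no match
C → match
D → match
E → match
F → match
G → match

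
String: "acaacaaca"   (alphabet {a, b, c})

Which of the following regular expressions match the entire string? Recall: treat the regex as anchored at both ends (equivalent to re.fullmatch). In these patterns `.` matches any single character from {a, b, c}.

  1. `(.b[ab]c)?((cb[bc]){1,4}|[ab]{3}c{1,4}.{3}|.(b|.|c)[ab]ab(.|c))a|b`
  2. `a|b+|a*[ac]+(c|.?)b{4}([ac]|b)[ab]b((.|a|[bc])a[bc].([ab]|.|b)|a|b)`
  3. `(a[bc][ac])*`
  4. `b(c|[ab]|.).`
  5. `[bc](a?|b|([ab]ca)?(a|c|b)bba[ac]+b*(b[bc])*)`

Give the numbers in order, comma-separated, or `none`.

1 → no match
2 → no match
3 → match
4 → no match — must start with "b"
5 → no match

3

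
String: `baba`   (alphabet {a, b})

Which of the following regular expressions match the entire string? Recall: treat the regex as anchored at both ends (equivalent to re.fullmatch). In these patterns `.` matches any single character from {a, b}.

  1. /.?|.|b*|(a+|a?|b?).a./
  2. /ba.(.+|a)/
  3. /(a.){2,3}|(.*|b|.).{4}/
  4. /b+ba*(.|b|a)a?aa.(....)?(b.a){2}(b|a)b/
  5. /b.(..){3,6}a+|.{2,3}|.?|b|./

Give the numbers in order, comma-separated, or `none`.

2, 3

1 → no match
2 → match
3 → match
4 → no match — must end with `b`
5 → no match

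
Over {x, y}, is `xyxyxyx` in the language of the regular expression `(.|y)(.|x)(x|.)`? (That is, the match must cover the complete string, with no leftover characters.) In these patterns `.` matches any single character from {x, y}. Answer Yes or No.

No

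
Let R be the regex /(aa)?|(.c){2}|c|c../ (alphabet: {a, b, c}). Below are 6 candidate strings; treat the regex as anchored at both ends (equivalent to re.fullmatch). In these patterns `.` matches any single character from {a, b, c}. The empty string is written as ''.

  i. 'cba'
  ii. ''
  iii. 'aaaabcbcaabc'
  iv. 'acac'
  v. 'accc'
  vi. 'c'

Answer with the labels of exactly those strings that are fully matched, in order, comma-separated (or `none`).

i, ii, iv, v, vi

i → match
ii → match
iii → no match
iv → match
v → match
vi → match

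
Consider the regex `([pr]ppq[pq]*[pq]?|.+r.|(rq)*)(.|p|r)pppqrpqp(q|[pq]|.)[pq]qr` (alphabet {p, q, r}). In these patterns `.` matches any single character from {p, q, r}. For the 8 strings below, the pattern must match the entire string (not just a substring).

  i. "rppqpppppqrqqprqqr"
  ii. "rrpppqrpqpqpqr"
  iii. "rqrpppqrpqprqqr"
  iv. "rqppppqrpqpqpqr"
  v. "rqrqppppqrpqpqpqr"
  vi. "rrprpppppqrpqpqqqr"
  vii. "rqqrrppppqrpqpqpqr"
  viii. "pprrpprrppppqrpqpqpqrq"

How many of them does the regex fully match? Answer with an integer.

5

i → no match
ii → no match
iii → match
iv → match
v → match
vi → match
vii → match
viii → no match — must end with "qr"
Total matched: 5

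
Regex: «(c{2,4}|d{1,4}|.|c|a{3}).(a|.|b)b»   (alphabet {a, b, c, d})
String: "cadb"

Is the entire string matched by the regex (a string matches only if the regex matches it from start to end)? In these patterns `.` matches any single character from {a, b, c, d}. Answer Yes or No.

Yes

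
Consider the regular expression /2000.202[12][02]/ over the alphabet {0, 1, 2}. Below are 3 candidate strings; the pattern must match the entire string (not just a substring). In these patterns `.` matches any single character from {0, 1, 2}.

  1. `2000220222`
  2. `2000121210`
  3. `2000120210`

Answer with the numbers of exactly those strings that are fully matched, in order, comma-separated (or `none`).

1, 3

1. `2000220222` → match
2. `2000121210` → no match
3. `2000120210` → match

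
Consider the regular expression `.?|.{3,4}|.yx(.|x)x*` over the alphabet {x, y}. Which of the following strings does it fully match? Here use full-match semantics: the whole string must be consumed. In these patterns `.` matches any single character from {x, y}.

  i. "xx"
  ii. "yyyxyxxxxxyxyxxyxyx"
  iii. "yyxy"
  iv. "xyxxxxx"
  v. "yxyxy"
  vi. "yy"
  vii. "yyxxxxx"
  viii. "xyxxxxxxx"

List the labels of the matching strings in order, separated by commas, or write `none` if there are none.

iii, iv, vii, viii

i → no match
ii → no match
iii → match
iv → match
v → no match
vi → no match
vii → match
viii → match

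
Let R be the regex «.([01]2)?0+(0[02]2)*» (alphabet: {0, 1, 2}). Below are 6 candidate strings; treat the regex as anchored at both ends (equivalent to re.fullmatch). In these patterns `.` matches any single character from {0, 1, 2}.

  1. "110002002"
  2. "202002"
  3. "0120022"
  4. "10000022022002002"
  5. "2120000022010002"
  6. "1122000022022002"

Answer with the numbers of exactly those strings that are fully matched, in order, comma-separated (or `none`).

1 → no match
2 → no match
3 → match
4 → match
5 → no match
6 → no match

3, 4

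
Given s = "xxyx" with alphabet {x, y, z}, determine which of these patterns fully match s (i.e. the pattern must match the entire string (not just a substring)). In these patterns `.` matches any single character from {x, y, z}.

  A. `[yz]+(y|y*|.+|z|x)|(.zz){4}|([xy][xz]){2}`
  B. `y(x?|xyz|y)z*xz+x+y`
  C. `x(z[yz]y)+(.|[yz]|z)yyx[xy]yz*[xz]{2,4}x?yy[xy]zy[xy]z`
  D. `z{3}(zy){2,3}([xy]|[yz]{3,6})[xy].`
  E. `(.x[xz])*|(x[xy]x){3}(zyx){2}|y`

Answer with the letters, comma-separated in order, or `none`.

A

A → match
B → no match — must start with "y"
C → no match — must start with "xz"
D → no match — must start with "z"
E → no match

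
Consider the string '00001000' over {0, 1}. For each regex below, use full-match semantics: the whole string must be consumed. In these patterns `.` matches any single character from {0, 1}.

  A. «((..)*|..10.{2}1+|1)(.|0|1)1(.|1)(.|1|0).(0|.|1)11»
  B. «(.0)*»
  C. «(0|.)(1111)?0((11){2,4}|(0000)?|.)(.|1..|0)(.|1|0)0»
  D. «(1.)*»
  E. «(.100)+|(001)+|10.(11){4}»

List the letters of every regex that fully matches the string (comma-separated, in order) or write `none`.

A → no match — must end with '11'
B → match
C → no match
D → no match
E → no match

B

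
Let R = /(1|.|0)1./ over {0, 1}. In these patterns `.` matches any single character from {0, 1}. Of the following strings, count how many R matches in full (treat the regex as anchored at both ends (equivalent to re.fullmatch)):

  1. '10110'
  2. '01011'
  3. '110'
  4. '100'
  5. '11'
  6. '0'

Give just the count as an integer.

1

1. '10110' → no match
2. '01011' → no match
3. '110' → match
4. '100' → no match
5. '11' → no match
6. '0' → no match
Total matched: 1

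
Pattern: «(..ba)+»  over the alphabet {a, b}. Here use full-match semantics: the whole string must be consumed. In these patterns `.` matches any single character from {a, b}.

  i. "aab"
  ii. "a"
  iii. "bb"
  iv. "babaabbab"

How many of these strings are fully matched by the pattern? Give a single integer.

i. "aab" → no match — must end with "ba"
ii. "a" → no match — must end with "ba"
iii. "bb" → no match — must end with "ba"
iv. "babaabbab" → no match — must end with "ba"
Total matched: 0

0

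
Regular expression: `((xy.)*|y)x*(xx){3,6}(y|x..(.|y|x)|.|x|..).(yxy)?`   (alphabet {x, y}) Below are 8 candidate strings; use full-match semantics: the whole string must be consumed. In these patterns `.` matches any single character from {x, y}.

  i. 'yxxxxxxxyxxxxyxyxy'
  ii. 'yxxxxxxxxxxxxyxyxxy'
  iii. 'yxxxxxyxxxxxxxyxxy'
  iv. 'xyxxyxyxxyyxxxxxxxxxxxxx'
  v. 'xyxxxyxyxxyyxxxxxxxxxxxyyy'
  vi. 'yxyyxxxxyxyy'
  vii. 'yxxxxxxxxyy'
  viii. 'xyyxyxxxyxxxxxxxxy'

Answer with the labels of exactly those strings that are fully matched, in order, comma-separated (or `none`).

vii

i → no match
ii → no match
iii → no match
iv → no match
v → no match
vi → no match
vii → match
viii → no match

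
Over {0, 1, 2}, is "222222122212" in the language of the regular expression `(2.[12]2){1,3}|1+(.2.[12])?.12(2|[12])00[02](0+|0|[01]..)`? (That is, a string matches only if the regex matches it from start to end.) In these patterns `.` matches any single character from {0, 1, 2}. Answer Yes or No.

Yes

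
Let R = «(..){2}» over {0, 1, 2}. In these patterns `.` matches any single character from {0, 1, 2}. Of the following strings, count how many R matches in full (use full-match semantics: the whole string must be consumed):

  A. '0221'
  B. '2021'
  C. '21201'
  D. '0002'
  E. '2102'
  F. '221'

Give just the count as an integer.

4

A → match
B → match
C → no match
D → match
E → match
F → no match
Total matched: 4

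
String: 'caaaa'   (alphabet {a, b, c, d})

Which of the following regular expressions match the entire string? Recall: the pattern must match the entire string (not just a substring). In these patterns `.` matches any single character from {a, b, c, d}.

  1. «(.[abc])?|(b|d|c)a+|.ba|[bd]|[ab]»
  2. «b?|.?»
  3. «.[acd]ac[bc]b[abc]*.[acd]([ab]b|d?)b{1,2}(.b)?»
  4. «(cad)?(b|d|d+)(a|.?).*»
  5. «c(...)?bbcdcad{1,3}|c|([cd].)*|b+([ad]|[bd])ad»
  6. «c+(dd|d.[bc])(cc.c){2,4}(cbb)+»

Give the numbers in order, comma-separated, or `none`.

1 → match
2 → no match
3 → no match
4 → no match
5 → no match
6 → no match — must end with 'cbb'

1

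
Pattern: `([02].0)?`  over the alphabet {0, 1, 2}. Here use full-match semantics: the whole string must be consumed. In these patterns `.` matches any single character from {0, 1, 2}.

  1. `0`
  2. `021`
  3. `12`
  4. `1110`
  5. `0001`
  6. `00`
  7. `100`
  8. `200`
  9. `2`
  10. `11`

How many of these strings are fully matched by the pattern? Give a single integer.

1 → no match
2 → no match
3 → no match
4 → no match
5 → no match
6 → no match
7 → no match
8 → match
9 → no match
10 → no match
Total matched: 1

1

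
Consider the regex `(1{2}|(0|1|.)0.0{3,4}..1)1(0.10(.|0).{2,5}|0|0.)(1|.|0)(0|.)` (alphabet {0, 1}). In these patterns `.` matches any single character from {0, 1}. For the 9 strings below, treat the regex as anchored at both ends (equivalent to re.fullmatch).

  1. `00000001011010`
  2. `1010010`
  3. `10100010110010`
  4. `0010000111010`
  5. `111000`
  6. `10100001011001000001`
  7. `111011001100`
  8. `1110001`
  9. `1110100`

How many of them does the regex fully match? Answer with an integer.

1 → match
2 → no match
3 → match
4 → match
5 → match
6 → match
7 → match
8 → match
9 → match
Total matched: 8

8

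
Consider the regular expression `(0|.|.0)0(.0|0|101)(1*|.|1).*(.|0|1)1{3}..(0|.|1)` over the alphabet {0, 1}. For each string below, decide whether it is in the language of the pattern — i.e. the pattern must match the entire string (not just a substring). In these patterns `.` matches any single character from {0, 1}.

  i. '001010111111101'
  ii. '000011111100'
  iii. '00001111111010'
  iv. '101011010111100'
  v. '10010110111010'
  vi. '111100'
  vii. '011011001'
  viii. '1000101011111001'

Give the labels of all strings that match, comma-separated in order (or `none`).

i → match
ii → match
iii → match
iv → match
v → match
vi → no match
vii → no match
viii → match

i, ii, iii, iv, v, viii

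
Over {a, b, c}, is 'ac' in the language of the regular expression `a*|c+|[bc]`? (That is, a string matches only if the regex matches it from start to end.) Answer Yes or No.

No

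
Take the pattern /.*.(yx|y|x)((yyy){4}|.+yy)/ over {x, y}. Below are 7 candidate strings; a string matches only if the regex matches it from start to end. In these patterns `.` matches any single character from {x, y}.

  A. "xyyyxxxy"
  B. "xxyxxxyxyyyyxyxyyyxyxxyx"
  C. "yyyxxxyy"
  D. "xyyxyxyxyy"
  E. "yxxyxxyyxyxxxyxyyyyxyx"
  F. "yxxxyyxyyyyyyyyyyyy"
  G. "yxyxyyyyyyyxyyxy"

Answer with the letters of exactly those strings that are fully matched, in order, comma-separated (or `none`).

C, D, F

A → no match
B → no match
C → match
D → match
E → no match
F → match
G → no match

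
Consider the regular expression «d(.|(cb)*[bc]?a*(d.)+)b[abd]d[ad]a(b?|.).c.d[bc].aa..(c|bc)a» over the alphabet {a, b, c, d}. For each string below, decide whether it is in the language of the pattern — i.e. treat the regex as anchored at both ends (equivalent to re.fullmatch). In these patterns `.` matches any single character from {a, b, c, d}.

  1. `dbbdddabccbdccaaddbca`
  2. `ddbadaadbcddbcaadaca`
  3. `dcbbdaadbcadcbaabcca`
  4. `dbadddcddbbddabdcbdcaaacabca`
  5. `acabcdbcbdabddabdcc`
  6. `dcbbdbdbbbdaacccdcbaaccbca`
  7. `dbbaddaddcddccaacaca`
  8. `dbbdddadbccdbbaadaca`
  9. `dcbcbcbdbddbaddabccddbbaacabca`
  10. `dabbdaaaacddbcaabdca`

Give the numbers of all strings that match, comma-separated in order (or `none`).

1 → match
2 → match
3 → match
4 → match
5 → no match — must start with `d`
6 → match
7 → match
8 → match
9 → match
10 → match

1, 2, 3, 4, 6, 7, 8, 9, 10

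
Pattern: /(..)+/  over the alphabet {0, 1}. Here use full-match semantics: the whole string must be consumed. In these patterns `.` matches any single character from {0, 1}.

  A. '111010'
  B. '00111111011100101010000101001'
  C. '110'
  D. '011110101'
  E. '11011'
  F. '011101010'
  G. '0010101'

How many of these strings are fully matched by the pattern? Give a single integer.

1

A → match
B → no match
C → no match
D → no match
E → no match
F → no match
G → no match
Total matched: 1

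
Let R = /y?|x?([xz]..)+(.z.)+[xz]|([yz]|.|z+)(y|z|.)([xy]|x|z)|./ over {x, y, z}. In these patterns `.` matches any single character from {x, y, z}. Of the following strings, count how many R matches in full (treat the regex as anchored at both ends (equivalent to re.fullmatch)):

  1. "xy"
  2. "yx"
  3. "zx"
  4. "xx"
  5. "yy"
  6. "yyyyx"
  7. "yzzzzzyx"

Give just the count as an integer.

0

1 → no match
2 → no match
3 → no match
4 → no match
5 → no match
6 → no match
7 → no match
Total matched: 0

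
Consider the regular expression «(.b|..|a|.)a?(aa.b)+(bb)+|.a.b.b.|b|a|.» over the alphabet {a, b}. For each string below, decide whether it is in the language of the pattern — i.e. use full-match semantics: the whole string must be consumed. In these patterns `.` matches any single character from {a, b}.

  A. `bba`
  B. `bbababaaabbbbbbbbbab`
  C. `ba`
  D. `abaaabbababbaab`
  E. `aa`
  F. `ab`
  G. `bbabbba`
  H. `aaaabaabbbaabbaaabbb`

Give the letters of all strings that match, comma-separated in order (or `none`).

none

A → no match
B → no match
C → no match
D → no match
E → no match
F → no match
G → no match
H → no match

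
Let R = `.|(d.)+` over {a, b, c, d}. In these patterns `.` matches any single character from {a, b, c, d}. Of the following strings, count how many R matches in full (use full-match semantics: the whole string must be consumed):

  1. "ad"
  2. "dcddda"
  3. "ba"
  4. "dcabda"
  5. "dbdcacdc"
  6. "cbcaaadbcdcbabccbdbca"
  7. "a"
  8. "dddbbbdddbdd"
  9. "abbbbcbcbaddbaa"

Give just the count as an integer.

1 → no match
2 → match
3 → no match
4 → no match
5 → no match
6 → no match
7 → match
8 → no match
9 → no match
Total matched: 2

2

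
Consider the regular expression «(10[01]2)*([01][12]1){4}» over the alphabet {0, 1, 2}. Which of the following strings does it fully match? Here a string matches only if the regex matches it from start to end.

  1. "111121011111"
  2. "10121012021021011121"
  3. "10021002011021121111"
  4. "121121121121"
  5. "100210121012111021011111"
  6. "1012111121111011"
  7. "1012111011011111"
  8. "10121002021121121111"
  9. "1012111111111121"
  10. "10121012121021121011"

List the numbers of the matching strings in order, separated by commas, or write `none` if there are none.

1, 2, 3, 4, 5, 6, 7, 8, 9, 10

1 → match
2 → match
3 → match
4 → match
5 → match
6 → match
7 → match
8 → match
9 → match
10 → match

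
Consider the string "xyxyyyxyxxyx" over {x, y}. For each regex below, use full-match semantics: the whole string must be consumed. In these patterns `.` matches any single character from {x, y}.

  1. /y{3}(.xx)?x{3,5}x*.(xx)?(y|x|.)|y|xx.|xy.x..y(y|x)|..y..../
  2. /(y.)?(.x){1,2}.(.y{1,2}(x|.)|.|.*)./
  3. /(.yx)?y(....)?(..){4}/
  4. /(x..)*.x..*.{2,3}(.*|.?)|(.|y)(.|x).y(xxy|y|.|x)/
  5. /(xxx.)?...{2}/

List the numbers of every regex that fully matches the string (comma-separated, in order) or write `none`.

3

1 → no match
2 → no match
3 → match
4 → no match
5 → no match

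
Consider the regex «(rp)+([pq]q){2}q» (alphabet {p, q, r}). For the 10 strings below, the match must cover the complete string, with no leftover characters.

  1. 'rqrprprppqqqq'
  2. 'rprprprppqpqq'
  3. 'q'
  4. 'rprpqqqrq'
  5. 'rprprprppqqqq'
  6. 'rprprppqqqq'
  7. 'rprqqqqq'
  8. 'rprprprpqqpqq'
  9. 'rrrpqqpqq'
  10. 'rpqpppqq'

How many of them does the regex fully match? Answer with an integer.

4

1 → no match — must start with 'rp'
2 → match
3 → no match — must start with 'rp'
4 → no match — must end with 'qq'
5 → match
6 → match
7 → no match
8 → match
9 → no match — must start with 'rp'
10 → no match
Total matched: 4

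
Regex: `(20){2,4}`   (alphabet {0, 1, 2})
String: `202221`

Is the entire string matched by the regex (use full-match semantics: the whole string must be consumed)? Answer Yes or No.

No

Every match must end with `20`, but `202221` does not.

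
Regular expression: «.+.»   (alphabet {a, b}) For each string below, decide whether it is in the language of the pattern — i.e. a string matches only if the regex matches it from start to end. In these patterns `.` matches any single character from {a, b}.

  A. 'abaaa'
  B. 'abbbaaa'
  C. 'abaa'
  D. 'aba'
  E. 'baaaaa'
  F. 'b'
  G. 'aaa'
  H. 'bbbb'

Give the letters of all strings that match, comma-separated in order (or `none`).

A, B, C, D, E, G, H

A → match
B → match
C → match
D → match
E → match
F → no match
G → match
H → match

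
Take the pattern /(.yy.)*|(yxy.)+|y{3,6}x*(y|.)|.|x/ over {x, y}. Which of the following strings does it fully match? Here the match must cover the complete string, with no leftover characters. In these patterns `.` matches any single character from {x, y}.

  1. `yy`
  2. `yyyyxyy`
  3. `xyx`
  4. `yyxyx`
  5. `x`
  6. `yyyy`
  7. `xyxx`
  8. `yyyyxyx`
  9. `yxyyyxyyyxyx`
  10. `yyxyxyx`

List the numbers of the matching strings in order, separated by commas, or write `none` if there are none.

5, 6, 9

1 → no match
2 → no match
3 → no match
4 → no match
5 → match
6 → match
7 → no match
8 → no match
9 → match
10 → no match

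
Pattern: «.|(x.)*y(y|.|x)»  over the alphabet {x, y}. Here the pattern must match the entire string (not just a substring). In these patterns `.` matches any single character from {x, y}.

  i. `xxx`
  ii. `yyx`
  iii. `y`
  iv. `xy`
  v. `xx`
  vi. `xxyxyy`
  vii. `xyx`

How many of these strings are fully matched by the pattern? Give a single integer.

i. `xxx` → no match
ii. `yyx` → no match
iii. `y` → match
iv. `xy` → no match
v. `xx` → no match
vi. `xxyxyy` → no match
vii. `xyx` → no match
Total matched: 1

1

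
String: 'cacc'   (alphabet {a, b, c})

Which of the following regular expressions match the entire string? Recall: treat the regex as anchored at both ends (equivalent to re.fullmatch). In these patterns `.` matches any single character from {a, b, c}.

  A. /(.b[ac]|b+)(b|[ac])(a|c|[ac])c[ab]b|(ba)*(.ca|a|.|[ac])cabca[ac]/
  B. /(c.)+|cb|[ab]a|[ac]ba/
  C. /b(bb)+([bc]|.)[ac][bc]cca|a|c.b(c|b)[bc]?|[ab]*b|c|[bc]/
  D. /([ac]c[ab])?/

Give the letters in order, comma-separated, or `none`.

A → no match
B → match
C → no match
D → no match

B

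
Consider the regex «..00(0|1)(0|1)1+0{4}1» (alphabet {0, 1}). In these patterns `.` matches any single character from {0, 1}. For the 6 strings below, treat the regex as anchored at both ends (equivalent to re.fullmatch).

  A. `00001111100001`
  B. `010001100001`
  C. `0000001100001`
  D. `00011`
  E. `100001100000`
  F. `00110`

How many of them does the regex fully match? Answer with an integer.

A → match
B → match
C → match
D → no match — must end with `01`
E → no match — must end with `01`
F → no match — must end with `01`
Total matched: 3

3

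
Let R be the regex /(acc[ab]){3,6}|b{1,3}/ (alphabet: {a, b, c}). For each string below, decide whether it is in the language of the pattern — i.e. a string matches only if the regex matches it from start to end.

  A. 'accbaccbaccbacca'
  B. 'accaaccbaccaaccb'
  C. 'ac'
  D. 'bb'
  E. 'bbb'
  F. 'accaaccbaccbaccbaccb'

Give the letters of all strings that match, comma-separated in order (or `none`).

A → match
B → match
C → no match
D → match
E → match
F → match

A, B, D, E, F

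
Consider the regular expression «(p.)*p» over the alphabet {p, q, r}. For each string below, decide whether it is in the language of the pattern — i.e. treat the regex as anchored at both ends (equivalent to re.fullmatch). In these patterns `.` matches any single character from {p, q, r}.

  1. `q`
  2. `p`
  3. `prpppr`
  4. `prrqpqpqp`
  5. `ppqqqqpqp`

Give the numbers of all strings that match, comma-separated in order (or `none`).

2

1 → no match — must end with `p`
2 → match
3 → no match — must end with `p`
4 → no match
5 → no match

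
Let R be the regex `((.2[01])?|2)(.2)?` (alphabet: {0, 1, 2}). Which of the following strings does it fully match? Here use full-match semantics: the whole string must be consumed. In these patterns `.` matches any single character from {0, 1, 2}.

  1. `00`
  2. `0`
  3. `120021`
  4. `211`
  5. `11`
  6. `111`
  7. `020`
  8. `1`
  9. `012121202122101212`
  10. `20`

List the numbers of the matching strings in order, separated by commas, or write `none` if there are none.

7

1 → no match
2 → no match
3 → no match
4 → no match
5 → no match
6 → no match
7 → match
8 → no match
9 → no match
10 → no match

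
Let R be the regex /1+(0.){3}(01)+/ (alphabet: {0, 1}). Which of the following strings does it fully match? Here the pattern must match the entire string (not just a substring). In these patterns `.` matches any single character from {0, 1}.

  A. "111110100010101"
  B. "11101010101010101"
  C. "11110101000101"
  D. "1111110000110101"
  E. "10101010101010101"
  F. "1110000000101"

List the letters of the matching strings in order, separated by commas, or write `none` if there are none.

A → match
B → match
C → match
D → no match
E → match
F → match

A, B, C, E, F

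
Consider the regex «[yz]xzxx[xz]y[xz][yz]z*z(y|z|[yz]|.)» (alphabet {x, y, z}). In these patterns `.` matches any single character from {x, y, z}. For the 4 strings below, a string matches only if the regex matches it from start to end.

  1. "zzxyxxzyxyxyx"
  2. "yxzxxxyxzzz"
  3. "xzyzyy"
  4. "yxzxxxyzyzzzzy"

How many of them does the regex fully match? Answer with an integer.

2

1 → no match
2 → match
3 → no match
4 → match
Total matched: 2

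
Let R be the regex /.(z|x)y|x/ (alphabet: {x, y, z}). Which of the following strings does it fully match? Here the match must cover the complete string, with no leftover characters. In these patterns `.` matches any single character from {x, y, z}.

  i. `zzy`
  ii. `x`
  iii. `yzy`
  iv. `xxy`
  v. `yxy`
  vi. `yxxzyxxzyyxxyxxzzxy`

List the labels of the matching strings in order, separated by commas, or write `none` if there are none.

i → match
ii → match
iii → match
iv → match
v → match
vi → no match

i, ii, iii, iv, v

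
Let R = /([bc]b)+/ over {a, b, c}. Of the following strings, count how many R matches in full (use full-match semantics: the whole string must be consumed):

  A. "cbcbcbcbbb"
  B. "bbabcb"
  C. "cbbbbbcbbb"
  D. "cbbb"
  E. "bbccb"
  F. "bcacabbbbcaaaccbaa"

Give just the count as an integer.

3

A → match
B → no match
C → match
D → match
E → no match
F → no match — must end with "b"
Total matched: 3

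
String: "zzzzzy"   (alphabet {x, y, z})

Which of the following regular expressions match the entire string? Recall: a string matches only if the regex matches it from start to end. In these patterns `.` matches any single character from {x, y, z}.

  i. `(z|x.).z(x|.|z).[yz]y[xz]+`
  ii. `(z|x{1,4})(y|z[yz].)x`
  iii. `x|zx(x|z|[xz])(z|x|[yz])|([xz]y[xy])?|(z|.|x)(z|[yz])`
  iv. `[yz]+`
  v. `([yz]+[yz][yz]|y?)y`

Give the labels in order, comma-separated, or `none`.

i → no match
ii → no match — must end with "x"
iii → no match
iv → match
v → match

iv, v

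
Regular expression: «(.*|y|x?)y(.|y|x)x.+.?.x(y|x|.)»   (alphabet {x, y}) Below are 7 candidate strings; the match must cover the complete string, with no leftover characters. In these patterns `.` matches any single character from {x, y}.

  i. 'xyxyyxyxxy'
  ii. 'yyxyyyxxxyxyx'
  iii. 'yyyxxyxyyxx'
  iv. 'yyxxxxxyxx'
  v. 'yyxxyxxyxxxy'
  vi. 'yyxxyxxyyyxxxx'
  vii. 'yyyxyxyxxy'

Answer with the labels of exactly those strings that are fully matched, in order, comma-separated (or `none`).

i, iii, iv, v, vi, vii

i. 'xyxyyxyxxy' → match
ii → no match
iii. 'yyyxxyxyyxx' → match
iv. 'yyxxxxxyxx' → match
v. 'yyxxyxxyxxxy' → match
vi → match
vii. 'yyyxyxyxxy' → match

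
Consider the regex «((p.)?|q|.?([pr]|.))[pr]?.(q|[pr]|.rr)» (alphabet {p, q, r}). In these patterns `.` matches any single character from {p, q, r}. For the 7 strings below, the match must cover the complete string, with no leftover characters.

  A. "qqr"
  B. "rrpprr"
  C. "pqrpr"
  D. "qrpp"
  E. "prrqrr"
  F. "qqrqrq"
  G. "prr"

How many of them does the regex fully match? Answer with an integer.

A. "qqr" → match
B. "rrpprr" → match
C. "pqrpr" → match
D. "qrpp" → match
E. "prrqrr" → match
F. "qqrqrq" → no match
G. "prr" → match
Total matched: 6

6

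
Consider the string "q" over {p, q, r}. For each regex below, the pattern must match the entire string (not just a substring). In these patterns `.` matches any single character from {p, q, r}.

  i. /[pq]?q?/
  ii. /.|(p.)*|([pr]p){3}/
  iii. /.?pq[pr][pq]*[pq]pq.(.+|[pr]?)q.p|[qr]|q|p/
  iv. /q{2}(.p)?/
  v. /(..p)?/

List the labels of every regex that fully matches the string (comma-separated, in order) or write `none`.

i → match
ii → match
iii → match
iv → no match
v → no match

i, ii, iii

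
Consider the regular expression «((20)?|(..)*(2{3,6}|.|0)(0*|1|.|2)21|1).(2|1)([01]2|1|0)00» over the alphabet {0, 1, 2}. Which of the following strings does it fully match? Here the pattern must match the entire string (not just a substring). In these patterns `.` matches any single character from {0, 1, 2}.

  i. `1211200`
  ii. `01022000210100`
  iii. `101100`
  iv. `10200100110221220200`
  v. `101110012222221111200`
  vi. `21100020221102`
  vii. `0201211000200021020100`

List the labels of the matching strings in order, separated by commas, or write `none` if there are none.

i → match
ii → no match
iii → match
iv → match
v → match
vi → no match — must end with `00`
vii → no match

i, iii, iv, v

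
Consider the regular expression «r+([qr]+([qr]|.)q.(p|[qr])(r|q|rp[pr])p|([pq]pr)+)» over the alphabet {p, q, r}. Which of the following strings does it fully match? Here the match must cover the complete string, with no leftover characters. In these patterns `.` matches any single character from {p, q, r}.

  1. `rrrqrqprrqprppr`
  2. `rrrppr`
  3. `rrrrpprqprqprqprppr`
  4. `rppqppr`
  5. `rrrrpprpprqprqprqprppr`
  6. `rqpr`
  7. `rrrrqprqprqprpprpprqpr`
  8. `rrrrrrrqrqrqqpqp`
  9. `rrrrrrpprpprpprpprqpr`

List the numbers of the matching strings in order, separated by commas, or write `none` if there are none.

1 → no match
2 → match
3 → match
4 → no match
5 → match
6 → match
7 → match
8 → match
9 → match

2, 3, 5, 6, 7, 8, 9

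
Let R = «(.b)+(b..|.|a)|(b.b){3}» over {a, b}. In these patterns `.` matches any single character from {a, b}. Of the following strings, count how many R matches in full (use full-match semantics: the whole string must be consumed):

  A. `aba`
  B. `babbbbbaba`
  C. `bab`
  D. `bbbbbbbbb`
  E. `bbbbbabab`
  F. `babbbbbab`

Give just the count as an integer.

3

A → match
B → no match
C → no match
D → match
E → no match
F → match
Total matched: 3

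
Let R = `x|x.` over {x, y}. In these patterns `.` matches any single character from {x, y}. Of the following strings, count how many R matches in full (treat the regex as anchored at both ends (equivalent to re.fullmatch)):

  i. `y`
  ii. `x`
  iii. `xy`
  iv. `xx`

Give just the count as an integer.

i → no match — must start with `x`
ii → match
iii → match
iv → match
Total matched: 3

3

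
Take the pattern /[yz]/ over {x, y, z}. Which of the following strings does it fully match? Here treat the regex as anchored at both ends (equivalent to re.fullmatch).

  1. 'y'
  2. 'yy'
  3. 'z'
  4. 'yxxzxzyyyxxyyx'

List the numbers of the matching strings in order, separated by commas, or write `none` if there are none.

1. 'y' → match
2. 'yy' → no match
3. 'z' → match
4 → no match

1, 3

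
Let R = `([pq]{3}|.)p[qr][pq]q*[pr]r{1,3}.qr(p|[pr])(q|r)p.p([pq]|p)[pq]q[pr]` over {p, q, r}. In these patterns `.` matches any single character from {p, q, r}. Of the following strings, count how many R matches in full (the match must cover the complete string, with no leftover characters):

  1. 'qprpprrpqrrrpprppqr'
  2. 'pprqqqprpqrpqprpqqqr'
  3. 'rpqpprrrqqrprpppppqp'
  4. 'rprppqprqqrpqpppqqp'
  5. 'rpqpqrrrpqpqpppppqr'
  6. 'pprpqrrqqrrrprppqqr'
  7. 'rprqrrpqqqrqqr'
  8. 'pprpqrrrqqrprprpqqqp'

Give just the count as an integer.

1 → no match
2 → match
3 → match
4 → no match
5 → no match
6 → match
7 → no match
8 → match
Total matched: 4

4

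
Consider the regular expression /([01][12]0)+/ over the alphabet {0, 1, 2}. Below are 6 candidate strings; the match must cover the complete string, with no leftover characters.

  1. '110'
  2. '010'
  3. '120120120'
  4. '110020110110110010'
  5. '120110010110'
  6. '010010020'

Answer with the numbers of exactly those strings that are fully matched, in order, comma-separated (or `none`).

1, 2, 3, 4, 5, 6

1 → match
2 → match
3 → match
4 → match
5 → match
6 → match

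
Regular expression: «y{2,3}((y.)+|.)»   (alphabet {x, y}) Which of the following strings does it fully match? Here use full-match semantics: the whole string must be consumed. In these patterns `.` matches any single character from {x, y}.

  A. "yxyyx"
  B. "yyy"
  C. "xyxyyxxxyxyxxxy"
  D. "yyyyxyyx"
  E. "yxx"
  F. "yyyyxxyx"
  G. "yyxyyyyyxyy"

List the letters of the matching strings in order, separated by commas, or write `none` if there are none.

B

A → no match
B → match
C → no match — must start with "y"
D → no match
E → no match
F → no match
G → no match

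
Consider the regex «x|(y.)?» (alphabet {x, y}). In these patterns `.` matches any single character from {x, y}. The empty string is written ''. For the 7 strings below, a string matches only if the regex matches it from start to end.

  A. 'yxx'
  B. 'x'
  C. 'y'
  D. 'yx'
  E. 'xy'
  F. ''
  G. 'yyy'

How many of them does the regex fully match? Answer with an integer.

A → no match
B → match
C → no match
D → match
E → no match
F → match
G → no match
Total matched: 3

3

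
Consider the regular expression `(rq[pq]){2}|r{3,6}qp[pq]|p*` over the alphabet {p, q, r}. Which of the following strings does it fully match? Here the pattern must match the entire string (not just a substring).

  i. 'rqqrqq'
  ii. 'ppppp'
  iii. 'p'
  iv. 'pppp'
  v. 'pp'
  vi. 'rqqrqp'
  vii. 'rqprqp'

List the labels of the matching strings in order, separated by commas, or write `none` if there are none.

i, ii, iii, iv, v, vi, vii

i → match
ii → match
iii → match
iv → match
v → match
vi → match
vii → match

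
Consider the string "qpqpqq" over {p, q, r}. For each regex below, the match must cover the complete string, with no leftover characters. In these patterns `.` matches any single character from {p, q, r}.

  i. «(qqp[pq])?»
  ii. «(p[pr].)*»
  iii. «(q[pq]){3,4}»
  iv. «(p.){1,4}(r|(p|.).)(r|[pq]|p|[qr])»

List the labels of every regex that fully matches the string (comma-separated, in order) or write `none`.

i → no match
ii → no match
iii → match
iv → no match — must start with "p"

iii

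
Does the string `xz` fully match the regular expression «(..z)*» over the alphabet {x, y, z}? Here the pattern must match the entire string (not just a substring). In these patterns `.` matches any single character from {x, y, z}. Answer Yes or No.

No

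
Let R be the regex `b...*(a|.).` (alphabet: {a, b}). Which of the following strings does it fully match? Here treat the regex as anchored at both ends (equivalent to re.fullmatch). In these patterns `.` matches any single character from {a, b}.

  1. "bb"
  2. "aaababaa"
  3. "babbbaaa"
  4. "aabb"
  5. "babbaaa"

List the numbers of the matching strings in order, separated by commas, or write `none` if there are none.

1. "bb" → no match
2. "aaababaa" → no match — must start with "b"
3. "babbbaaa" → match
4. "aabb" → no match — must start with "b"
5. "babbaaa" → match

3, 5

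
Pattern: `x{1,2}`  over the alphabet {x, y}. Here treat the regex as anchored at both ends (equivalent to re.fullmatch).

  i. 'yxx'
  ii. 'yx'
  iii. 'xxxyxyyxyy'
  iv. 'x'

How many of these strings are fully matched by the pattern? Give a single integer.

i → no match — must start with 'x'
ii → no match — must start with 'x'
iii → no match — must end with 'x'
iv → match
Total matched: 1

1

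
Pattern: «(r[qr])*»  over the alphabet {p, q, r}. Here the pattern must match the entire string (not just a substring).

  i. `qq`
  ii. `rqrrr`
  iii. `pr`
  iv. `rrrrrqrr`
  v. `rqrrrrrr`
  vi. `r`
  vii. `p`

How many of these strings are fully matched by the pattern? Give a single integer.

i → no match
ii → no match
iii → no match
iv → match
v → match
vi → no match
vii → no match
Total matched: 2

2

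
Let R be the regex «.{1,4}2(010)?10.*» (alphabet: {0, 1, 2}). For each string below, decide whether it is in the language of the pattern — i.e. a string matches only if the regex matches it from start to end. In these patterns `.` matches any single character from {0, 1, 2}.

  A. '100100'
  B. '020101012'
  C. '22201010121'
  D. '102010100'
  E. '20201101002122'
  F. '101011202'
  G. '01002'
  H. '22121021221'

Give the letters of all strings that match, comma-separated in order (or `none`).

A → no match
B → match
C → match
D → match
E → no match
F → no match
G → no match
H → match

B, C, D, H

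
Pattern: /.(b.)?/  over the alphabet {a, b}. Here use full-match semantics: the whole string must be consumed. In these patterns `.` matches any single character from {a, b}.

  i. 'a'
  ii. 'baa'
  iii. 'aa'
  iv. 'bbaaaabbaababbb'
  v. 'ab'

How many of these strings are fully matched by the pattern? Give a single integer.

i → match
ii → no match
iii → no match
iv → no match
v → no match
Total matched: 1

1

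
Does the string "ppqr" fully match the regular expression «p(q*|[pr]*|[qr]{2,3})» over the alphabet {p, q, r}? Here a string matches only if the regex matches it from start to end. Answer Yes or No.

No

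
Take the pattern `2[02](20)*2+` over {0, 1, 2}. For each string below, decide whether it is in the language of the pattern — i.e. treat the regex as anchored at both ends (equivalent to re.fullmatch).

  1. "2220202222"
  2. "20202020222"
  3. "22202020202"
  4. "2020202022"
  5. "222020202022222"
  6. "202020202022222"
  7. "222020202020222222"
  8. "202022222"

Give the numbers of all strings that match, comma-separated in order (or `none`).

1 → match
2 → match
3 → match
4 → match
5 → match
6 → match
7 → match
8 → match

1, 2, 3, 4, 5, 6, 7, 8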